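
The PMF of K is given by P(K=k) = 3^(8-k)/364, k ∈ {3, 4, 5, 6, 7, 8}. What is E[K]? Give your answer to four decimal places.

3.4918

E[K] = Σ k·P(K=k)
 = 3·243/364 + 4·81/364 + 5·27/364 + 6·9/364 + 7·3/364 + 8·1/364
 = 729/364 + 81/91 + 135/364 + 27/182 + 3/52 + 2/91
 = 1271/364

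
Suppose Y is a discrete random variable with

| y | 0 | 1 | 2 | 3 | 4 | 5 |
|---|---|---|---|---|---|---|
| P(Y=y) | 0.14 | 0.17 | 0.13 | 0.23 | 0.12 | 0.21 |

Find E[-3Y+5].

-2.95

E[-3Y+5] = Σ (-3y+5)·P(Y=y)
 = 5·0.14 + 2·0.17 + (-1)·0.13 + (-4)·0.23 + (-7)·0.12 + (-10)·0.21
 = 0.7 + 0.34 + (-0.13) + (-0.92) + (-0.84) + (-2.1)
 = -2.95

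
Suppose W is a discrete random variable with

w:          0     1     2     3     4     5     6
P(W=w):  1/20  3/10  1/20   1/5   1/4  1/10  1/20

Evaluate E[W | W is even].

3.5

P(W is even) = 1/20 + 1/20 + 1/4 + 1/20 = 2/5.
E[W | W is even] = [0·1/20 + 2·1/20 + 4·1/4 + 6·1/20] / (2/5)
 = 7/5 / (2/5)
 = 7/2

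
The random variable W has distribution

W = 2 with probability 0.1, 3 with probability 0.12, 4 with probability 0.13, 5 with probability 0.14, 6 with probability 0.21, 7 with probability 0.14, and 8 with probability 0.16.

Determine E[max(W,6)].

6.46

E[max(W,6)] = Σ max(w,6)·P(W=w)
 = 6·0.1 + 6·0.12 + 6·0.13 + 6·0.14 + 6·0.21 + 7·0.14 + 8·0.16
 = 0.6 + 0.72 + 0.78 + 0.84 + 1.26 + 0.98 + 1.28
 = 6.46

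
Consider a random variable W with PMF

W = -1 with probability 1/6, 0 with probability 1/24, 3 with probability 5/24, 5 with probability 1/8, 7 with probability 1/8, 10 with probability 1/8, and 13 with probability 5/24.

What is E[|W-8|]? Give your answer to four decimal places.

E[|W-8|] = Σ |w-8|·P(W=w)
 = 9·1/6 + 8·1/24 + 5·5/24 + 3·1/8 + 1·1/8 + 2·1/8 + 5·5/24
 = 3/2 + 1/3 + 25/24 + 3/8 + 1/8 + 1/4 + 25/24
 = 14/3

4.6667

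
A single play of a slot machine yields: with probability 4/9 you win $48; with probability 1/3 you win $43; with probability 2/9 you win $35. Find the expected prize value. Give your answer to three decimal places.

43.444

E[payout] = 48·4/9 + 43·1/3 + 35·2/9
 = 64/3 + 43/3 + 70/9
 = 391/9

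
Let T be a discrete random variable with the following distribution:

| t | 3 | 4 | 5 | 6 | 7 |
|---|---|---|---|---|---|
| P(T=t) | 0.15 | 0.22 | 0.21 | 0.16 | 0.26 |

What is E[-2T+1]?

E[-2T+1] = Σ (-2t+1)·P(T=t)
 = (-5)·0.15 + (-7)·0.22 + (-9)·0.21 + (-11)·0.16 + (-13)·0.26
 = (-0.75) + (-1.54) + (-1.89) + (-1.76) + (-3.38)
 = -9.32

-9.32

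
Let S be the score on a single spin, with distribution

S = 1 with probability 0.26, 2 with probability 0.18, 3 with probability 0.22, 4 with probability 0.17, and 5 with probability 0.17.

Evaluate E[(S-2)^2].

2.69

E[(S-2)^2] = Σ (s-2)^2·P(S=s)
 = 1·0.26 + 0·0.18 + 1·0.22 + 4·0.17 + 9·0.17
 = 0.26 + 0 + 0.22 + 0.68 + 1.53
 = 2.69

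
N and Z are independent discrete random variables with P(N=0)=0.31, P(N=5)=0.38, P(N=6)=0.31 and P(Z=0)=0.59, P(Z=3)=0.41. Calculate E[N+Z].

4.99

E[N+Z] = Σ_n Σ_z (n+z) · P(N=n)P(Z=z)
 = 0·0.1829 + 3·0.1271 + 5·0.2242 + 8·0.1558 + 6·0.1829 + 9·0.1271
 = 0 + 0.3813 + 1.121 + 1.2464 + 1.0974 + 1.1439
 = 4.99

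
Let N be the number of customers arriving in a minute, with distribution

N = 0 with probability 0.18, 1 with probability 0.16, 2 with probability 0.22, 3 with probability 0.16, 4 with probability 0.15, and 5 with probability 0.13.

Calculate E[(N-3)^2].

3.15

E[(N-3)^2] = Σ (n-3)^2·P(N=n)
 = 9·0.18 + 4·0.16 + 1·0.22 + 0·0.16 + 1·0.15 + 4·0.13
 = 1.62 + 0.64 + 0.22 + 0 + 0.15 + 0.52
 = 3.15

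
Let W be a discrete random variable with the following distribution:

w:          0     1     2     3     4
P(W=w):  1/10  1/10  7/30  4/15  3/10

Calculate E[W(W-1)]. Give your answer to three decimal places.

5.667

E[W(W-1)] = Σ w(w-1)·P(W=w)
 = 0·1/10 + 0·1/10 + 2·7/30 + 6·4/15 + 12·3/10
 = 0 + 0 + 7/15 + 8/5 + 18/5
 = 17/3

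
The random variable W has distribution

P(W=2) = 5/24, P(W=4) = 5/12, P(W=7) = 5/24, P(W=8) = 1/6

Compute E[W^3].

E[W^3] = Σ w^3·P(W=w)
 = 8·5/24 + 64·5/12 + 343·5/24 + 512·1/6
 = 5/3 + 80/3 + 1715/24 + 256/3
 = 1481/8

185.125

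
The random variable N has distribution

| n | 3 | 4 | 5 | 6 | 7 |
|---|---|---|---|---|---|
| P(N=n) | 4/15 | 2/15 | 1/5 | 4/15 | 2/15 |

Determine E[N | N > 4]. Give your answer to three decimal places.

5.889

P(N > 4) = 1/5 + 4/15 + 2/15 = 3/5.
E[N | N > 4] = [5·1/5 + 6·4/15 + 7·2/15] / (3/5)
 = 53/15 / (3/5)
 = 53/9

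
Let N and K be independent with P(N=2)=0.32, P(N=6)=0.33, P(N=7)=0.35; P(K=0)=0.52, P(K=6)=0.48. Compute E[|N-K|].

E[|N-K|] = Σ_n Σ_k |n-k| · P(N=n)P(K=k)
 = 2·0.1664 + 4·0.1536 + 6·0.1716 + 0·0.1584 + 7·0.182 + 1·0.168
 = 0.3328 + 0.6144 + 1.0296 + 0 + 1.274 + 0.168
 = 3.4188

3.4188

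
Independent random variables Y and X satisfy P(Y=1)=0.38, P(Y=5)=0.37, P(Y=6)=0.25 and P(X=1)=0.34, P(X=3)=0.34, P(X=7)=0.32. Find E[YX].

E[YX] = Σ_y Σ_x yx · P(Y=y)P(X=x)
 = 1·0.1292 + 3·0.1292 + 7·0.1216 + 5·0.1258 + 15·0.1258 + 35·0.1184 + 6·0.085 + 18·0.085 + 42·0.08
 = 0.1292 + 0.3876 + 0.8512 + 0.629 + 1.887 + 4.144 + 0.51 + 1.53 + 3.36
 = 13.428

13.428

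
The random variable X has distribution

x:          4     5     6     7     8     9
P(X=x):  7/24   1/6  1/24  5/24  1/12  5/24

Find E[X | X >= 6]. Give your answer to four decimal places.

7.8462

P(X >= 6) = 1/24 + 5/24 + 1/12 + 5/24 = 13/24.
E[X | X >= 6] = [6·1/24 + 7·5/24 + 8·1/12 + 9·5/24] / (13/24)
 = 17/4 / (13/24)
 = 102/13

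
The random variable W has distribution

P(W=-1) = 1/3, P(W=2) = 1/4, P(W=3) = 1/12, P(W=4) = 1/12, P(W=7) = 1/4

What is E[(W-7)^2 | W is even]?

P(W is even) = 1/4 + 1/12 = 1/3.
E[(W-7)^2 | W is even] = [25·1/4 + 9·1/12] / (1/3)
 = 7 / (1/3)
 = 21

21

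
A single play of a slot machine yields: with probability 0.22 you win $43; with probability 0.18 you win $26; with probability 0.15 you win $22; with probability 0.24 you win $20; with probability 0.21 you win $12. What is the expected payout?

E[payout] = 43·0.22 + 26·0.18 + 22·0.15 + 20·0.24 + 12·0.21
 = 9.46 + 4.68 + 3.3 + 4.8 + 2.52
 = 24.76

24.76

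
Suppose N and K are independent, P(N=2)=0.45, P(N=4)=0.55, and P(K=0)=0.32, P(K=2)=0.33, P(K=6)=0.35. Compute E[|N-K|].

E[|N-K|] = Σ_n Σ_k |n-k| · P(N=n)P(K=k)
 = 2·0.144 + 0·0.1485 + 4·0.1575 + 4·0.176 + 2·0.1815 + 2·0.1925
 = 0.288 + 0 + 0.63 + 0.704 + 0.363 + 0.385
 = 2.37

2.37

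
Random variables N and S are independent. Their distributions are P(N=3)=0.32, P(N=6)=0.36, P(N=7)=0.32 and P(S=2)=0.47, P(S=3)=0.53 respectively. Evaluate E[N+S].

7.89

E[N+S] = Σ_n Σ_s (n+s) · P(N=n)P(S=s)
 = 5·0.1504 + 6·0.1696 + 8·0.1692 + 9·0.1908 + 9·0.1504 + 10·0.1696
 = 0.752 + 1.0176 + 1.3536 + 1.7172 + 1.3536 + 1.696
 = 7.89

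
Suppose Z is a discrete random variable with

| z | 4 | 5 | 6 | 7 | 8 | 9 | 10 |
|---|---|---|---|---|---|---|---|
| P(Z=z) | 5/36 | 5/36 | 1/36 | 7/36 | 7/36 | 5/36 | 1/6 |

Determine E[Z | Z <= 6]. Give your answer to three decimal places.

4.636

P(Z <= 6) = 5/36 + 5/36 + 1/36 = 11/36.
E[Z | Z <= 6] = [4·5/36 + 5·5/36 + 6·1/36] / (11/36)
 = 17/12 / (11/36)
 = 51/11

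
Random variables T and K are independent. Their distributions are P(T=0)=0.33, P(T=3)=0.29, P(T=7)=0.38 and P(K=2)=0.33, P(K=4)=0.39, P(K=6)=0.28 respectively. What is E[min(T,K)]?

2.2563

E[min(T,K)] = Σ_t Σ_k min(t,k) · P(T=t)P(K=k)
 = 0·0.1089 + 0·0.1287 + 0·0.0924 + 2·0.0957 + 3·0.1131 + 3·0.0812 + 2·0.1254 + 4·0.1482 + 6·0.1064
 = 0 + 0 + 0 + 0.1914 + 0.3393 + 0.2436 + 0.2508 + 0.5928 + 0.6384
 = 2.2563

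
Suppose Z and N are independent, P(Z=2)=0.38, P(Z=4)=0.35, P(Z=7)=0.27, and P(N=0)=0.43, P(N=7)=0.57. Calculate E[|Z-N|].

E[|Z-N|] = Σ_z Σ_n |z-n| · P(Z=z)P(N=n)
 = 2·0.1634 + 5·0.2166 + 4·0.1505 + 3·0.1995 + 7·0.1161 + 0·0.1539
 = 0.3268 + 1.083 + 0.602 + 0.5985 + 0.8127 + 0
 = 3.423

3.423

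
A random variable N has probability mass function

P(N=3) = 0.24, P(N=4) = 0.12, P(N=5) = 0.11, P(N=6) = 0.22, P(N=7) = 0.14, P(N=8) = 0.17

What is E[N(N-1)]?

E[N(N-1)] = Σ n(n-1)·P(N=n)
 = 6·0.24 + 12·0.12 + 20·0.11 + 30·0.22 + 42·0.14 + 56·0.17
 = 1.44 + 1.44 + 2.2 + 6.6 + 5.88 + 9.52
 = 27.08

27.08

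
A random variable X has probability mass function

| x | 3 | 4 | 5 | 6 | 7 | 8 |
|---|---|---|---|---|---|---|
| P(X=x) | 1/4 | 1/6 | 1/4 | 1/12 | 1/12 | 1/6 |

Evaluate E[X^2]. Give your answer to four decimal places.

E[X^2] = Σ x^2·P(X=x)
 = 9·1/4 + 16·1/6 + 25·1/4 + 36·1/12 + 49·1/12 + 64·1/6
 = 9/4 + 8/3 + 25/4 + 3 + 49/12 + 32/3
 = 347/12

28.9167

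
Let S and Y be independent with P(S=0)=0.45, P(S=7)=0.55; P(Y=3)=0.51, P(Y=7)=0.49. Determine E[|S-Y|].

3.354

E[|S-Y|] = Σ_s Σ_y |s-y| · P(S=s)P(Y=y)
 = 3·0.2295 + 7·0.2205 + 4·0.2805 + 0·0.2695
 = 0.6885 + 1.5435 + 1.122 + 0
 = 3.354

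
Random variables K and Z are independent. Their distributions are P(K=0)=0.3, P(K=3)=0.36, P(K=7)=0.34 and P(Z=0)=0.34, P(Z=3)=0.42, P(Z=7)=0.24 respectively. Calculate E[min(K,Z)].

E[min(K,Z)] = Σ_k Σ_z min(k,z) · P(K=k)P(Z=z)
 = 0·0.102 + 0·0.126 + 0·0.072 + 0·0.1224 + 3·0.1512 + 3·0.0864 + 0·0.1156 + 3·0.1428 + 7·0.0816
 = 0 + 0 + 0 + 0 + 0.4536 + 0.2592 + 0 + 0.4284 + 0.5712
 = 1.7124

1.7124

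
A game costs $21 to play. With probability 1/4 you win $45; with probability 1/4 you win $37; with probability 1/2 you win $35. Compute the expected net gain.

E[payout] = 45·1/4 + 37·1/4 + 35·1/2
 = 45/4 + 37/4 + 35/2
 = 38
Net = 38 - 21 = 17

17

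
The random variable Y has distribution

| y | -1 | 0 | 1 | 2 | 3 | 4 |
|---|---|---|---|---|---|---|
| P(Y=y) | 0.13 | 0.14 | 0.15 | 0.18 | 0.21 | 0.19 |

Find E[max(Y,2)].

2.59

E[max(Y,2)] = Σ max(y,2)·P(Y=y)
 = 2·0.13 + 2·0.14 + 2·0.15 + 2·0.18 + 3·0.21 + 4·0.19
 = 0.26 + 0.28 + 0.3 + 0.36 + 0.63 + 0.76
 = 2.59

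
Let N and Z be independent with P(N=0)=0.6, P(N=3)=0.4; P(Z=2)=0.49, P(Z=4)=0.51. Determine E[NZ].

E[NZ] = Σ_n Σ_z nz · P(N=n)P(Z=z)
 = 0·0.294 + 0·0.306 + 6·0.196 + 12·0.204
 = 0 + 0 + 1.176 + 2.448
 = 3.624

3.624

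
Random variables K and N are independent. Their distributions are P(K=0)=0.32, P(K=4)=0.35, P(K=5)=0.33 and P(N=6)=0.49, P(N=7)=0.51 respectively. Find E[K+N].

9.56

E[K+N] = Σ_k Σ_n (k+n) · P(K=k)P(N=n)
 = 6·0.1568 + 7·0.1632 + 10·0.1715 + 11·0.1785 + 11·0.1617 + 12·0.1683
 = 0.9408 + 1.1424 + 1.715 + 1.9635 + 1.7787 + 2.0196
 = 9.56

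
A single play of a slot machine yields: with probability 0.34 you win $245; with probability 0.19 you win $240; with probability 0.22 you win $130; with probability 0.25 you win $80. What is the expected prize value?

E[payout] = 245·0.34 + 240·0.19 + 130·0.22 + 80·0.25
 = 83.3 + 45.6 + 28.6 + 20
 = 177.5

177.5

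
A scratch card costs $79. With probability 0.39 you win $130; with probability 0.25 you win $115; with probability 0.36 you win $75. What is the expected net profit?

E[payout] = 130·0.39 + 115·0.25 + 75·0.36
 = 50.7 + 28.75 + 27
 = 106.45
Net = 106.45 - 79 = 27.45

27.45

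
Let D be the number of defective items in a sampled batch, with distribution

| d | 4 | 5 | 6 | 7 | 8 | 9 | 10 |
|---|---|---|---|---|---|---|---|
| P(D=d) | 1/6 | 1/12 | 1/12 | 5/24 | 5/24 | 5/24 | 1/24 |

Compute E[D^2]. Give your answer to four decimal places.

E[D^2] = Σ d^2·P(D=d)
 = 16·1/6 + 25·1/12 + 36·1/12 + 49·5/24 + 64·5/24 + 81·5/24 + 100·1/24
 = 8/3 + 25/12 + 3 + 245/24 + 40/3 + 135/8 + 25/6
 = 157/3

52.3333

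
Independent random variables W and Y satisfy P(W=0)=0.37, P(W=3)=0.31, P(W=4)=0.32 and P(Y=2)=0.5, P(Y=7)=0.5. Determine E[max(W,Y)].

E[max(W,Y)] = Σ_w Σ_y max(w,y) · P(W=w)P(Y=y)
 = 2·0.185 + 7·0.185 + 3·0.155 + 7·0.155 + 4·0.16 + 7·0.16
 = 0.37 + 1.295 + 0.465 + 1.085 + 0.64 + 1.12
 = 4.975

4.975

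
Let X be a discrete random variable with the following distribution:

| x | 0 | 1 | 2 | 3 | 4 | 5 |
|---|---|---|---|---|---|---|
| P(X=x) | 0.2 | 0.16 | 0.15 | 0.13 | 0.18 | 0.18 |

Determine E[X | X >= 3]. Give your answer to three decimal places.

P(X >= 3) = 0.13 + 0.18 + 0.18 = 0.49.
E[X | X >= 3] = [3·0.13 + 4·0.18 + 5·0.18] / 0.49
 = 2.01 / 0.49
 = 201/49

4.102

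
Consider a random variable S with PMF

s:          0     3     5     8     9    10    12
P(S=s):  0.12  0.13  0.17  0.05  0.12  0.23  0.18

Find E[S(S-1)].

E[S(S-1)] = Σ s(s-1)·P(S=s)
 = 0·0.12 + 6·0.13 + 20·0.17 + 56·0.05 + 72·0.12 + 90·0.23 + 132·0.18
 = 0 + 0.78 + 3.4 + 2.8 + 8.64 + 20.7 + 23.76
 = 60.08

60.08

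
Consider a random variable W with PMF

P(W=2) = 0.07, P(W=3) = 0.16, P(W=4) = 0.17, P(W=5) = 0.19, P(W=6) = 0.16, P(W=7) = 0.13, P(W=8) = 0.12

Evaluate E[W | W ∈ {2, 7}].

P(W ∈ {2, 7}) = 0.07 + 0.13 = 0.2.
E[W | W ∈ {2, 7}] = [2·0.07 + 7·0.13] / 0.2
 = 1.05 / 0.2
 = 21/4

5.25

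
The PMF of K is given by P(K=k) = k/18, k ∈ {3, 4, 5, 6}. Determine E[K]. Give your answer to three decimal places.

E[K] = Σ k·P(K=k)
 = 3·1/6 + 4·2/9 + 5·5/18 + 6·1/3
 = 1/2 + 8/9 + 25/18 + 2
 = 43/9

4.778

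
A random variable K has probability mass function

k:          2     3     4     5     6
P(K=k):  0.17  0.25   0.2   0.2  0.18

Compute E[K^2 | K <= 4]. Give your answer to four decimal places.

P(K <= 4) = 0.17 + 0.25 + 0.2 = 0.62.
E[K^2 | K <= 4] = [4·0.17 + 9·0.25 + 16·0.2] / 0.62
 = 6.13 / 0.62
 = 613/62

9.8871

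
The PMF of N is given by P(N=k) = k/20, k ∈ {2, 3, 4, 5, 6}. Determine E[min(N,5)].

E[min(N,5)] = Σ min(n,5)·P(N=n)
 = 2·1/10 + 3·3/20 + 4·1/5 + 5·1/4 + 5·3/10
 = 1/5 + 9/20 + 4/5 + 5/4 + 3/2
 = 21/5

4.2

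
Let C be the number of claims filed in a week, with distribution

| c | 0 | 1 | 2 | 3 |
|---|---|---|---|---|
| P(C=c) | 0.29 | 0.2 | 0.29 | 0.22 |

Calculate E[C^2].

E[C^2] = Σ c^2·P(C=c)
 = 0·0.29 + 1·0.2 + 4·0.29 + 9·0.22
 = 0 + 0.2 + 1.16 + 1.98
 = 3.34

3.34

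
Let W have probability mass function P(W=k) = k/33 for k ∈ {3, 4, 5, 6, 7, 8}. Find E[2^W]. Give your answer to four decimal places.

108.3636

E[2^W] = Σ 2^w·P(W=w)
 = 8·1/11 + 16·4/33 + 32·5/33 + 64·2/11 + 128·7/33 + 256·8/33
 = 8/11 + 64/33 + 160/33 + 128/11 + 896/33 + 2048/33
 = 1192/11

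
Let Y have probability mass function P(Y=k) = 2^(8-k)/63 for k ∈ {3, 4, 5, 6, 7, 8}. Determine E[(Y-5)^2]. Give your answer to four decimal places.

2.6190

E[(Y-5)^2] = Σ (y-5)^2·P(Y=y)
 = 4·32/63 + 1·16/63 + 0·8/63 + 1·4/63 + 4·2/63 + 9·1/63
 = 128/63 + 16/63 + 0 + 4/63 + 8/63 + 1/7
 = 55/21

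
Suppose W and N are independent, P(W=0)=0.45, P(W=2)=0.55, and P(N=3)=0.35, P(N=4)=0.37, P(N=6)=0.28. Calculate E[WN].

E[WN] = Σ_w Σ_n wn · P(W=w)P(N=n)
 = 0·0.1575 + 0·0.1665 + 0·0.126 + 6·0.1925 + 8·0.2035 + 12·0.154
 = 0 + 0 + 0 + 1.155 + 1.628 + 1.848
 = 4.631

4.631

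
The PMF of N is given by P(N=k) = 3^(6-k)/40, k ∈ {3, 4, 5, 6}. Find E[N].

3.45

E[N] = Σ n·P(N=n)
 = 3·27/40 + 4·9/40 + 5·3/40 + 6·1/40
 = 81/40 + 9/10 + 3/8 + 3/20
 = 69/20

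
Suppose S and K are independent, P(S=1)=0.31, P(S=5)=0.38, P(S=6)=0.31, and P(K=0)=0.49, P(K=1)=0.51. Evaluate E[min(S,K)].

0.51

E[min(S,K)] = Σ_s Σ_k min(s,k) · P(S=s)P(K=k)
 = 0·0.1519 + 1·0.1581 + 0·0.1862 + 1·0.1938 + 0·0.1519 + 1·0.1581
 = 0 + 0.1581 + 0 + 0.1938 + 0 + 0.1581
 = 0.51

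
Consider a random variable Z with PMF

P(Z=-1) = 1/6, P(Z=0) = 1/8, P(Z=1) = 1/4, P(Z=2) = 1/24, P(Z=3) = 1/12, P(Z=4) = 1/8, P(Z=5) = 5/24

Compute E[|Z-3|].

E[|Z-3|] = Σ |z-3|·P(Z=z)
 = 4·1/6 + 3·1/8 + 2·1/4 + 1·1/24 + 0·1/12 + 1·1/8 + 2·5/24
 = 2/3 + 3/8 + 1/2 + 1/24 + 0 + 1/8 + 5/12
 = 17/8

2.125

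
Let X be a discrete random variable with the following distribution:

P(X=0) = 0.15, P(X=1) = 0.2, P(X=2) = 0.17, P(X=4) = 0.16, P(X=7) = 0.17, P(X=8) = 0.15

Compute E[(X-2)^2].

E[(X-2)^2] = Σ (x-2)^2·P(X=x)
 = 4·0.15 + 1·0.2 + 0·0.17 + 4·0.16 + 25·0.17 + 36·0.15
 = 0.6 + 0.2 + 0 + 0.64 + 4.25 + 5.4
 = 11.09

11.09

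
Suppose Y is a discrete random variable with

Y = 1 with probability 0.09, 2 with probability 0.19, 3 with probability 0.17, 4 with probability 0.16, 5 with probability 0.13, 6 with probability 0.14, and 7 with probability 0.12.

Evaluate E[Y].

3.95

E[Y] = Σ y·P(Y=y)
 = 1·0.09 + 2·0.19 + 3·0.17 + 4·0.16 + 5·0.13 + 6·0.14 + 7·0.12
 = 0.09 + 0.38 + 0.51 + 0.64 + 0.65 + 0.84 + 0.84
 = 3.95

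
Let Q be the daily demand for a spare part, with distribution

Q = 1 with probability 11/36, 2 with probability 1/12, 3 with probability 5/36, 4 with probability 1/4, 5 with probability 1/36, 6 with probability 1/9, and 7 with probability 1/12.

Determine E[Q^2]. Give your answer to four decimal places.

14.6667

E[Q^2] = Σ q^2·P(Q=q)
 = 1·11/36 + 4·1/12 + 9·5/36 + 16·1/4 + 25·1/36 + 36·1/9 + 49·1/12
 = 11/36 + 1/3 + 5/4 + 4 + 25/36 + 4 + 49/12
 = 44/3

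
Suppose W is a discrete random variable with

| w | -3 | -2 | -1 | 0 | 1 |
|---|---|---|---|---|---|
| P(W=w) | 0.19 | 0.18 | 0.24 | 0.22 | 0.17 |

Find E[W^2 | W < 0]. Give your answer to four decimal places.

4.3770

P(W < 0) = 0.19 + 0.18 + 0.24 = 0.61.
E[W^2 | W < 0] = [9·0.19 + 4·0.18 + 1·0.24] / 0.61
 = 2.67 / 0.61
 = 267/61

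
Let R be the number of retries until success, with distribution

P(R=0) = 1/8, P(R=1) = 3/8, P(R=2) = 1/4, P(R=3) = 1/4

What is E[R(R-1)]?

E[R(R-1)] = Σ r(r-1)·P(R=r)
 = 0·1/8 + 0·3/8 + 2·1/4 + 6·1/4
 = 0 + 0 + 1/2 + 3/2
 = 2

2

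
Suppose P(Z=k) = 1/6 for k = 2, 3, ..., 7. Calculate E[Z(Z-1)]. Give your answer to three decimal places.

18.667

E[Z(Z-1)] = Σ z(z-1)·P(Z=z)
 = 2·1/6 + 6·1/6 + 12·1/6 + 20·1/6 + 30·1/6 + 42·1/6
 = 1/3 + 1 + 2 + 10/3 + 5 + 7
 = 56/3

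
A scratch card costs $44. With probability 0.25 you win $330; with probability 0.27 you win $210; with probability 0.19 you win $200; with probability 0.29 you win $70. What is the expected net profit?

E[payout] = 330·0.25 + 210·0.27 + 200·0.19 + 70·0.29
 = 82.5 + 56.7 + 38 + 20.3
 = 197.5
Net = 197.5 - 44 = 153.5

153.5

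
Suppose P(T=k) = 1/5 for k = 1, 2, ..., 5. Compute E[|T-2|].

E[|T-2|] = Σ |t-2|·P(T=t)
 = 1·1/5 + 0·1/5 + 1·1/5 + 2·1/5 + 3·1/5
 = 1/5 + 0 + 1/5 + 2/5 + 3/5
 = 7/5

1.4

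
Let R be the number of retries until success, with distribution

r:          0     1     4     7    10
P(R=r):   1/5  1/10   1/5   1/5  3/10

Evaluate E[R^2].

E[R^2] = Σ r^2·P(R=r)
 = 0·1/5 + 1·1/10 + 16·1/5 + 49·1/5 + 100·3/10
 = 0 + 1/10 + 16/5 + 49/5 + 30
 = 431/10

43.1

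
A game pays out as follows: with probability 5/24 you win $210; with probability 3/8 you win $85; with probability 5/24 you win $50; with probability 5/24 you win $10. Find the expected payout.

88.125

E[payout] = 210·5/24 + 85·3/8 + 50·5/24 + 10·5/24
 = 175/4 + 255/8 + 125/12 + 25/12
 = 705/8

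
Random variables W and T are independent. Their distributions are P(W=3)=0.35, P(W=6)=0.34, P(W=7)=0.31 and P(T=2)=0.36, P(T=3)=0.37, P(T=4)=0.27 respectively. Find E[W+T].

8.17

E[W+T] = Σ_w Σ_t (w+t) · P(W=w)P(T=t)
 = 5·0.126 + 6·0.1295 + 7·0.0945 + 8·0.1224 + 9·0.1258 + 10·0.0918 + 9·0.1116 + 10·0.1147 + 11·0.0837
 = 0.63 + 0.777 + 0.6615 + 0.9792 + 1.1322 + 0.918 + 1.0044 + 1.147 + 0.9207
 = 8.17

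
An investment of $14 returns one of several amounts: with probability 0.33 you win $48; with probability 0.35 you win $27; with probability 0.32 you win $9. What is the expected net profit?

14.17

E[payout] = 48·0.33 + 27·0.35 + 9·0.32
 = 15.84 + 9.45 + 2.88
 = 28.17
Net = 28.17 - 14 = 14.17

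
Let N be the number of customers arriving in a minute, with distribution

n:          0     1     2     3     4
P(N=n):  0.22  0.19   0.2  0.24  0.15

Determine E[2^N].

5.72

E[2^N] = Σ 2^n·P(N=n)
 = 1·0.22 + 2·0.19 + 4·0.2 + 8·0.24 + 16·0.15
 = 0.22 + 0.38 + 0.8 + 1.92 + 2.4
 = 5.72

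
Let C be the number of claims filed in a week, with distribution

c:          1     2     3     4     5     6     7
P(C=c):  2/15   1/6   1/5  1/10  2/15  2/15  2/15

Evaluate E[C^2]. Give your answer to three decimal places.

E[C^2] = Σ c^2·P(C=c)
 = 1·2/15 + 4·1/6 + 9·1/5 + 16·1/10 + 25·2/15 + 36·2/15 + 49·2/15
 = 2/15 + 2/3 + 9/5 + 8/5 + 10/3 + 24/5 + 98/15
 = 283/15

18.867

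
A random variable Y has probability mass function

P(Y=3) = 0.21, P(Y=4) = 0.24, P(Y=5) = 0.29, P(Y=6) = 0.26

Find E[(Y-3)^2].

3.74

E[(Y-3)^2] = Σ (y-3)^2·P(Y=y)
 = 0·0.21 + 1·0.24 + 4·0.29 + 9·0.26
 = 0 + 0.24 + 1.16 + 2.34
 = 3.74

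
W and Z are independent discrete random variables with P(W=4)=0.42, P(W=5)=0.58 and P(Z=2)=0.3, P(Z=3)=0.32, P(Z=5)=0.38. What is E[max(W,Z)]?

E[max(W,Z)] = Σ_w Σ_z max(w,z) · P(W=w)P(Z=z)
 = 4·0.126 + 4·0.1344 + 5·0.1596 + 5·0.174 + 5·0.1856 + 5·0.2204
 = 0.504 + 0.5376 + 0.798 + 0.87 + 0.928 + 1.102
 = 4.7396

4.7396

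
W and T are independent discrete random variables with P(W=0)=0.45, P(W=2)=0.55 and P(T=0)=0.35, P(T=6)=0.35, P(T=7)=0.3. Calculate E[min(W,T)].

E[min(W,T)] = Σ_w Σ_t min(w,t) · P(W=w)P(T=t)
 = 0·0.1575 + 0·0.1575 + 0·0.135 + 0·0.1925 + 2·0.1925 + 2·0.165
 = 0 + 0 + 0 + 0 + 0.385 + 0.33
 = 0.715

0.715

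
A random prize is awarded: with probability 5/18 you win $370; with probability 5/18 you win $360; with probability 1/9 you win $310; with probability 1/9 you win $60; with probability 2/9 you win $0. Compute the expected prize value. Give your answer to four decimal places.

243.8889

E[payout] = 370·5/18 + 360·5/18 + 310·1/9 + 60·1/9 + 0·2/9
 = 925/9 + 100 + 310/9 + 20/3 + 0
 = 2195/9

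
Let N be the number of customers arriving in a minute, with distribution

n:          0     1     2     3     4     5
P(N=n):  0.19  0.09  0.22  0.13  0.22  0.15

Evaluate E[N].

2.55

E[N] = Σ n·P(N=n)
 = 0·0.19 + 1·0.09 + 2·0.22 + 3·0.13 + 4·0.22 + 5·0.15
 = 0 + 0.09 + 0.44 + 0.39 + 0.88 + 0.75
 = 2.55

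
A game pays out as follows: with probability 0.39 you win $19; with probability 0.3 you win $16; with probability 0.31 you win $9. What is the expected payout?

15

E[payout] = 19·0.39 + 16·0.3 + 9·0.31
 = 7.41 + 4.8 + 2.79
 = 15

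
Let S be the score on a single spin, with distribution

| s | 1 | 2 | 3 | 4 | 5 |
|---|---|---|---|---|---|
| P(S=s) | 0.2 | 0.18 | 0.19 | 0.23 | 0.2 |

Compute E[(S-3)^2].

2.01

E[(S-3)^2] = Σ (s-3)^2·P(S=s)
 = 4·0.2 + 1·0.18 + 0·0.19 + 1·0.23 + 4·0.2
 = 0.8 + 0.18 + 0 + 0.23 + 0.8
 = 2.01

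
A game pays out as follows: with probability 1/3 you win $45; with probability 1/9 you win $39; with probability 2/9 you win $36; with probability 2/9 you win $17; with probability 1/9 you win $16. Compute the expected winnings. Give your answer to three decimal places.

E[payout] = 45·1/3 + 39·1/9 + 36·2/9 + 17·2/9 + 16·1/9
 = 15 + 13/3 + 8 + 34/9 + 16/9
 = 296/9

32.889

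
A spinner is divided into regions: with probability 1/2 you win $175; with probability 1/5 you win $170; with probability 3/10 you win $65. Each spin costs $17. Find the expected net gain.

124

E[payout] = 175·1/2 + 170·1/5 + 65·3/10
 = 175/2 + 34 + 39/2
 = 141
Net = 141 - 17 = 124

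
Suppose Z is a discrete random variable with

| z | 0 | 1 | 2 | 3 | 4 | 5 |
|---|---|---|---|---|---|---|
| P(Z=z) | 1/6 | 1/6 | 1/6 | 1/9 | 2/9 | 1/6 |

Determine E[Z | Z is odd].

3

P(Z is odd) = 1/6 + 1/9 + 1/6 = 4/9.
E[Z | Z is odd] = [1·1/6 + 3·1/9 + 5·1/6] / (4/9)
 = 4/3 / (4/9)
 = 3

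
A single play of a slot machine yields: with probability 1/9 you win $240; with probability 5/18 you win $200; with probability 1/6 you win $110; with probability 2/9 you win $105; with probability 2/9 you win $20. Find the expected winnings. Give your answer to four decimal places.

128.3333

E[payout] = 240·1/9 + 200·5/18 + 110·1/6 + 105·2/9 + 20·2/9
 = 80/3 + 500/9 + 55/3 + 70/3 + 40/9
 = 385/3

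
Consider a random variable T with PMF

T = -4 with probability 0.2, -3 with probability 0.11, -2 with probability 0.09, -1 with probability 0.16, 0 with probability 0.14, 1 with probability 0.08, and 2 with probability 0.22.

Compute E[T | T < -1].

P(T < -1) = 0.2 + 0.11 + 0.09 = 0.4.
E[T | T < -1] = [(-4)·0.2 + (-3)·0.11 + (-2)·0.09] / 0.4
 = -1.31 / 0.4
 = -131/40

-3.275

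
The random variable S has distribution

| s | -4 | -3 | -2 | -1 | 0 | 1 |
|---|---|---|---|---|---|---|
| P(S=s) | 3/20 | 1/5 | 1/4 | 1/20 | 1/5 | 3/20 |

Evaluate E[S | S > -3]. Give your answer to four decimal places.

-0.6154

P(S > -3) = 1/4 + 1/20 + 1/5 + 3/20 = 13/20.
E[S | S > -3] = [(-2)·1/4 + (-1)·1/20 + 0·1/5 + 1·3/20] / (13/20)
 = -2/5 / (13/20)
 = -8/13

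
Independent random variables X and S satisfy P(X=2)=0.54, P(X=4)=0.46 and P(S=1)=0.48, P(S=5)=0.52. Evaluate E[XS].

E[XS] = Σ_x Σ_s xs · P(X=x)P(S=s)
 = 2·0.2592 + 10·0.2808 + 4·0.2208 + 20·0.2392
 = 0.5184 + 2.808 + 0.8832 + 4.784
 = 8.9936

8.9936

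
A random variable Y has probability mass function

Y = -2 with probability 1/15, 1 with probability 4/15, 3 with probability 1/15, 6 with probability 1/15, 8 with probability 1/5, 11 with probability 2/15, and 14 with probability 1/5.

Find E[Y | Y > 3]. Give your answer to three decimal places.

P(Y > 3) = 1/15 + 1/5 + 2/15 + 1/5 = 3/5.
E[Y | Y > 3] = [6·1/15 + 8·1/5 + 11·2/15 + 14·1/5] / (3/5)
 = 94/15 / (3/5)
 = 94/9

10.444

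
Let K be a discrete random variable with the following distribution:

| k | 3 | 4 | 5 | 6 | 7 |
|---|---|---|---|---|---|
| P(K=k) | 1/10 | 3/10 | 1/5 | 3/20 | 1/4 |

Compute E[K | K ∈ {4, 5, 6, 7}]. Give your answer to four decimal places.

5.3889

P(K ∈ {4, 5, 6, 7}) = 3/10 + 1/5 + 3/20 + 1/4 = 9/10.
E[K | K ∈ {4, 5, 6, 7}] = [4·3/10 + 5·1/5 + 6·3/20 + 7·1/4] / (9/10)
 = 97/20 / (9/10)
 = 97/18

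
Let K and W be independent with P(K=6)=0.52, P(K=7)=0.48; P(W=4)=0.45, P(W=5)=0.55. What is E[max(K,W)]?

6.48

E[max(K,W)] = Σ_k Σ_w max(k,w) · P(K=k)P(W=w)
 = 6·0.234 + 6·0.286 + 7·0.216 + 7·0.264
 = 1.404 + 1.716 + 1.512 + 1.848
 = 6.48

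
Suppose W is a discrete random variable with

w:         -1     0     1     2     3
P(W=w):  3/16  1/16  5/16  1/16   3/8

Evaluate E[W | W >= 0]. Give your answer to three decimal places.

P(W >= 0) = 1/16 + 5/16 + 1/16 + 3/8 = 13/16.
E[W | W >= 0] = [0·1/16 + 1·5/16 + 2·1/16 + 3·3/8] / (13/16)
 = 25/16 / (13/16)
 = 25/13

1.923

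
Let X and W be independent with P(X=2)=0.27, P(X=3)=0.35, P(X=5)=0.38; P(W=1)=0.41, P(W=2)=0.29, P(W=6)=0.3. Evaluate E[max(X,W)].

4.243

E[max(X,W)] = Σ_x Σ_w max(x,w) · P(X=x)P(W=w)
 = 2·0.1107 + 2·0.0783 + 6·0.081 + 3·0.1435 + 3·0.1015 + 6·0.105 + 5·0.1558 + 5·0.1102 + 6·0.114
 = 0.2214 + 0.1566 + 0.486 + 0.4305 + 0.3045 + 0.63 + 0.779 + 0.551 + 0.684
 = 4.243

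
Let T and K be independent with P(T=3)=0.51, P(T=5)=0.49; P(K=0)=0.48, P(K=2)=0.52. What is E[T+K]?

E[T+K] = Σ_t Σ_k (t+k) · P(T=t)P(K=k)
 = 3·0.2448 + 5·0.2652 + 5·0.2352 + 7·0.2548
 = 0.7344 + 1.326 + 1.176 + 1.7836
 = 5.02

5.02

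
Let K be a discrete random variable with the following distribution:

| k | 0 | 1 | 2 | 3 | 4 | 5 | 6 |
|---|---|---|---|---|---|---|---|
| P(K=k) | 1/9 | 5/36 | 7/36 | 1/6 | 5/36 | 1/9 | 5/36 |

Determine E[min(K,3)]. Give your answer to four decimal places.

2.1944

E[min(K,3)] = Σ min(k,3)·P(K=k)
 = 0·1/9 + 1·5/36 + 2·7/36 + 3·1/6 + 3·5/36 + 3·1/9 + 3·5/36
 = 0 + 5/36 + 7/18 + 1/2 + 5/12 + 1/3 + 5/12
 = 79/36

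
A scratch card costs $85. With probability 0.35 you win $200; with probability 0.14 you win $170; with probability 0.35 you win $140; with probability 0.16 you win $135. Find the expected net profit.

79.4

E[payout] = 200·0.35 + 170·0.14 + 140·0.35 + 135·0.16
 = 70 + 23.8 + 49 + 21.6
 = 164.4
Net = 164.4 - 85 = 79.4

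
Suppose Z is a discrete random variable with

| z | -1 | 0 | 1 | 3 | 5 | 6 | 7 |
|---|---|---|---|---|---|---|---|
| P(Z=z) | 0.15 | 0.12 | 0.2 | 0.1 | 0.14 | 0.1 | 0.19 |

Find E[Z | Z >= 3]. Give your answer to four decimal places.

5.5283

P(Z >= 3) = 0.1 + 0.14 + 0.1 + 0.19 = 0.53.
E[Z | Z >= 3] = [3·0.1 + 5·0.14 + 6·0.1 + 7·0.19] / 0.53
 = 2.93 / 0.53
 = 293/53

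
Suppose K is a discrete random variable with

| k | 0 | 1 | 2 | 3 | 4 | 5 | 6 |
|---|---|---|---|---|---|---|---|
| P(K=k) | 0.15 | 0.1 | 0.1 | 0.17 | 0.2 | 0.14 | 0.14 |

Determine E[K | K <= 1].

0.4

P(K <= 1) = 0.15 + 0.1 = 0.25.
E[K | K <= 1] = [0·0.15 + 1·0.1] / 0.25
 = 0.1 / 0.25
 = 2/5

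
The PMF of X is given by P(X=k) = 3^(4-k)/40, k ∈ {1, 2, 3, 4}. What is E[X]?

1.45

E[X] = Σ x·P(X=x)
 = 1·27/40 + 2·9/40 + 3·3/40 + 4·1/40
 = 27/40 + 9/20 + 9/40 + 1/10
 = 29/20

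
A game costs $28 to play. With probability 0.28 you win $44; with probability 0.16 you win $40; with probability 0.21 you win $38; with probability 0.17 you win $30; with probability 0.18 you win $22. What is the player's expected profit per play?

E[payout] = 44·0.28 + 40·0.16 + 38·0.21 + 30·0.17 + 22·0.18
 = 12.32 + 6.4 + 7.98 + 5.1 + 3.96
 = 35.76
Net = 35.76 - 28 = 7.76

7.76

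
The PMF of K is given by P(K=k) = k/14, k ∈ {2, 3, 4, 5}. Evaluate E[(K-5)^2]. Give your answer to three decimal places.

2.429

E[(K-5)^2] = Σ (k-5)^2·P(K=k)
 = 9·1/7 + 4·3/14 + 1·2/7 + 0·5/14
 = 9/7 + 6/7 + 2/7 + 0
 = 17/7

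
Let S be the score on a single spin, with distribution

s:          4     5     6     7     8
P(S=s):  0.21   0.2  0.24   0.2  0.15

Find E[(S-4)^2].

E[(S-4)^2] = Σ (s-4)^2·P(S=s)
 = 0·0.21 + 1·0.2 + 4·0.24 + 9·0.2 + 16·0.15
 = 0 + 0.2 + 0.96 + 1.8 + 2.4
 = 5.36

5.36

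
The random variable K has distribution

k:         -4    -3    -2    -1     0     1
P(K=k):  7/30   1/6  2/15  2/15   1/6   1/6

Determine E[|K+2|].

E[|K+2|] = Σ |k+2|·P(K=k)
 = 2·7/30 + 1·1/6 + 0·2/15 + 1·2/15 + 2·1/6 + 3·1/6
 = 7/15 + 1/6 + 0 + 2/15 + 1/3 + 1/2
 = 8/5

1.6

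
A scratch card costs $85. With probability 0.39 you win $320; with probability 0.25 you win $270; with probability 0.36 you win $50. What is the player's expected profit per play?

E[payout] = 320·0.39 + 270·0.25 + 50·0.36
 = 124.8 + 67.5 + 18
 = 210.3
Net = 210.3 - 85 = 125.3

125.3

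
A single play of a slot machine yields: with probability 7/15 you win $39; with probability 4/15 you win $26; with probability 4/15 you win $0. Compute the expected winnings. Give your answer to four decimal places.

E[payout] = 39·7/15 + 26·4/15 + 0·4/15
 = 91/5 + 104/15 + 0
 = 377/15

25.1333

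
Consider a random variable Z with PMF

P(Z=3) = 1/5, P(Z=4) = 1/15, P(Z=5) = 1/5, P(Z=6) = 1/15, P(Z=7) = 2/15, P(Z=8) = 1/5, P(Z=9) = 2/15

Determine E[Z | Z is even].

P(Z is even) = 1/15 + 1/15 + 1/5 = 1/3.
E[Z | Z is even] = [4·1/15 + 6·1/15 + 8·1/5] / (1/3)
 = 34/15 / (1/3)
 = 34/5

6.8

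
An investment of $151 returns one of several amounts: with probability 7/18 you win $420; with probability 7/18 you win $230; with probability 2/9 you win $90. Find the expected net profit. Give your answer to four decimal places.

E[payout] = 420·7/18 + 230·7/18 + 90·2/9
 = 490/3 + 805/9 + 20
 = 2455/9
Net = 2455/9 - 151 = 1096/9

121.7778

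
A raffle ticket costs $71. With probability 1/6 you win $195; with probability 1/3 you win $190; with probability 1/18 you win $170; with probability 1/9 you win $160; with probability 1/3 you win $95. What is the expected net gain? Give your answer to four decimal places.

E[payout] = 195·1/6 + 190·1/3 + 170·1/18 + 160·1/9 + 95·1/3
 = 65/2 + 190/3 + 85/9 + 160/9 + 95/3
 = 2785/18
Net = 2785/18 - 71 = 1507/18

83.7222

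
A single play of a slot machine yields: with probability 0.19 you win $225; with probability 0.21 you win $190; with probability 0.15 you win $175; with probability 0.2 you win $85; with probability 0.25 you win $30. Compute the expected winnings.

133.4

E[payout] = 225·0.19 + 190·0.21 + 175·0.15 + 85·0.2 + 30·0.25
 = 42.75 + 39.9 + 26.25 + 17 + 7.5
 = 133.4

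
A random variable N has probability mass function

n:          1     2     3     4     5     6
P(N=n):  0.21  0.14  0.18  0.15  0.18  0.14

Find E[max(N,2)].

3.58

E[max(N,2)] = Σ max(n,2)·P(N=n)
 = 2·0.21 + 2·0.14 + 3·0.18 + 4·0.15 + 5·0.18 + 6·0.14
 = 0.42 + 0.28 + 0.54 + 0.6 + 0.9 + 0.84
 = 3.58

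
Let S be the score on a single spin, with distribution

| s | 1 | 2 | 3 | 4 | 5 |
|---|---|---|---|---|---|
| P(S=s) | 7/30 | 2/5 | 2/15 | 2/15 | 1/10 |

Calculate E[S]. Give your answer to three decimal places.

E[S] = Σ s·P(S=s)
 = 1·7/30 + 2·2/5 + 3·2/15 + 4·2/15 + 5·1/10
 = 7/30 + 4/5 + 2/5 + 8/15 + 1/2
 = 37/15

2.467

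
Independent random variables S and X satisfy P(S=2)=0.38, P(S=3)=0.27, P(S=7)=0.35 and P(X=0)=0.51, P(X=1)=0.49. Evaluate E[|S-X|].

E[|S-X|] = Σ_s Σ_x |s-x| · P(S=s)P(X=x)
 = 2·0.1938 + 1·0.1862 + 3·0.1377 + 2·0.1323 + 7·0.1785 + 6·0.1715
 = 0.3876 + 0.1862 + 0.4131 + 0.2646 + 1.2495 + 1.029
 = 3.53

3.53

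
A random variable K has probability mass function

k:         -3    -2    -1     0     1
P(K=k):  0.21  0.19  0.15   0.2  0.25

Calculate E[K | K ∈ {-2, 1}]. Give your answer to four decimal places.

P(K ∈ {-2, 1}) = 0.19 + 0.25 = 0.44.
E[K | K ∈ {-2, 1}] = [(-2)·0.19 + 1·0.25] / 0.44
 = -0.13 / 0.44
 = -13/44

-0.2955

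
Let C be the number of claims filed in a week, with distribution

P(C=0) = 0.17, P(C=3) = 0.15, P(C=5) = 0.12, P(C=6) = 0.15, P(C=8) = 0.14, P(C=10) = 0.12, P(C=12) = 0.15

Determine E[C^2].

E[C^2] = Σ c^2·P(C=c)
 = 0·0.17 + 9·0.15 + 25·0.12 + 36·0.15 + 64·0.14 + 100·0.12 + 144·0.15
 = 0 + 1.35 + 3 + 5.4 + 8.96 + 12 + 21.6
 = 52.31

52.31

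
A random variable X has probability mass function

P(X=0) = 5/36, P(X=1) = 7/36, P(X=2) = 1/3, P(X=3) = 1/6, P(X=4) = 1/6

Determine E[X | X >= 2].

2.75

P(X >= 2) = 1/3 + 1/6 + 1/6 = 2/3.
E[X | X >= 2] = [2·1/3 + 3·1/6 + 4·1/6] / (2/3)
 = 11/6 / (2/3)
 = 11/4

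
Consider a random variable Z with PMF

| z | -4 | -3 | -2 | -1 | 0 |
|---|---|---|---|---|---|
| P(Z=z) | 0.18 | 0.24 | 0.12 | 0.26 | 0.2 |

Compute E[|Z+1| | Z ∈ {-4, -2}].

P(Z ∈ {-4, -2}) = 0.18 + 0.12 = 0.3.
E[|Z+1| | Z ∈ {-4, -2}] = [3·0.18 + 1·0.12] / 0.3
 = 0.66 / 0.3
 = 11/5

2.2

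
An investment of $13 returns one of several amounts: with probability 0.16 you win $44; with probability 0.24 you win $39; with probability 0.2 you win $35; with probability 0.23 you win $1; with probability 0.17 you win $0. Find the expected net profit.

E[payout] = 44·0.16 + 39·0.24 + 35·0.2 + 1·0.23 + 0·0.17
 = 7.04 + 9.36 + 7 + 0.23 + 0
 = 23.63
Net = 23.63 - 13 = 10.63

10.63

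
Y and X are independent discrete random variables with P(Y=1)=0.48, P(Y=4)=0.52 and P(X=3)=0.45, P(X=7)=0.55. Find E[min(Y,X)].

E[min(Y,X)] = Σ_y Σ_x min(y,x) · P(Y=y)P(X=x)
 = 1·0.216 + 1·0.264 + 3·0.234 + 4·0.286
 = 0.216 + 0.264 + 0.702 + 1.144
 = 2.326

2.326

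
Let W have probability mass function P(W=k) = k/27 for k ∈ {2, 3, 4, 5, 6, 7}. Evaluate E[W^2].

E[W^2] = Σ w^2·P(W=w)
 = 4·2/27 + 9·1/9 + 16·4/27 + 25·5/27 + 36·2/9 + 49·7/27
 = 8/27 + 1 + 64/27 + 125/27 + 8 + 343/27
 = 29

29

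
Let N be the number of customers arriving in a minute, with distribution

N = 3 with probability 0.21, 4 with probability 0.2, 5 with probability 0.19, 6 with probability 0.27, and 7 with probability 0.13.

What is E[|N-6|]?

1.35

E[|N-6|] = Σ |n-6|·P(N=n)
 = 3·0.21 + 2·0.2 + 1·0.19 + 0·0.27 + 1·0.13
 = 0.63 + 0.4 + 0.19 + 0 + 0.13
 = 1.35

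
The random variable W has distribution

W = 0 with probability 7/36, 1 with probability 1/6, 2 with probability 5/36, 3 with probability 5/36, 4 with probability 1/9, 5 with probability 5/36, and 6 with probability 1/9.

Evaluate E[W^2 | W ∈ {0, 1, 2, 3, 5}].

P(W ∈ {0, 1, 2, 3, 5}) = 7/36 + 1/6 + 5/36 + 5/36 + 5/36 = 7/9.
E[W^2 | W ∈ {0, 1, 2, 3, 5}] = [0·7/36 + 1·1/6 + 4·5/36 + 9·5/36 + 25·5/36] / (7/9)
 = 49/9 / (7/9)
 = 7

7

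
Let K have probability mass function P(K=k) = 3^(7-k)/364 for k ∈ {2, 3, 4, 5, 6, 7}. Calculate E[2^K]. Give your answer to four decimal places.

E[2^K] = Σ 2^k·P(K=k)
 = 4·243/364 + 8·81/364 + 16·27/364 + 32·9/364 + 64·3/364 + 128·1/364
 = 243/91 + 162/91 + 108/91 + 72/91 + 48/91 + 32/91
 = 95/13

7.3077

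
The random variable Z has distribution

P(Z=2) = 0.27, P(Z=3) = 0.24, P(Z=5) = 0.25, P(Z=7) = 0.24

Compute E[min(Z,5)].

3.71

E[min(Z,5)] = Σ min(z,5)·P(Z=z)
 = 2·0.27 + 3·0.24 + 5·0.25 + 5·0.24
 = 0.54 + 0.72 + 1.25 + 1.2
 = 3.71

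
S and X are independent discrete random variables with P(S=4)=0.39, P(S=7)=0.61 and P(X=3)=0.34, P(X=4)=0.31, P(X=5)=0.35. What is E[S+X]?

9.84

E[S+X] = Σ_s Σ_x (s+x) · P(S=s)P(X=x)
 = 7·0.1326 + 8·0.1209 + 9·0.1365 + 10·0.2074 + 11·0.1891 + 12·0.2135
 = 0.9282 + 0.9672 + 1.2285 + 2.074 + 2.0801 + 2.562
 = 9.84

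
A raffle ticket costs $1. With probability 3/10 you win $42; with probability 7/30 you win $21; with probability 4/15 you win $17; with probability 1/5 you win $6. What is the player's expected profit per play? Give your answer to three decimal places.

22.233

E[payout] = 42·3/10 + 21·7/30 + 17·4/15 + 6·1/5
 = 63/5 + 49/10 + 68/15 + 6/5
 = 697/30
Net = 697/30 - 1 = 667/30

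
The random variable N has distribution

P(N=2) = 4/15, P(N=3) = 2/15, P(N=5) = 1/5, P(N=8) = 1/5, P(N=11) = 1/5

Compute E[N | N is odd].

P(N is odd) = 2/15 + 1/5 + 1/5 = 8/15.
E[N | N is odd] = [3·2/15 + 5·1/5 + 11·1/5] / (8/15)
 = 18/5 / (8/15)
 = 27/4

6.75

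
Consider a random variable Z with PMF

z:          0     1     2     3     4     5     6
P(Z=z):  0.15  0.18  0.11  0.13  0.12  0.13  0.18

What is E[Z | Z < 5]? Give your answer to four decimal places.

P(Z < 5) = 0.15 + 0.18 + 0.11 + 0.13 + 0.12 = 0.69.
E[Z | Z < 5] = [0·0.15 + 1·0.18 + 2·0.11 + 3·0.13 + 4·0.12] / 0.69
 = 1.27 / 0.69
 = 127/69

1.8406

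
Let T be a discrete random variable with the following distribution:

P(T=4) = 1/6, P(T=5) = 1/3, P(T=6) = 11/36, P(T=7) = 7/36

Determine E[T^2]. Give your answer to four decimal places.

31.5278

E[T^2] = Σ t^2·P(T=t)
 = 16·1/6 + 25·1/3 + 36·11/36 + 49·7/36
 = 8/3 + 25/3 + 11 + 343/36
 = 1135/36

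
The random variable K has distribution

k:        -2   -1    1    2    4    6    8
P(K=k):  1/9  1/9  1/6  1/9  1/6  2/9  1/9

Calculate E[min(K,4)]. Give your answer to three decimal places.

2.056

E[min(K,4)] = Σ min(k,4)·P(K=k)
 = (-2)·1/9 + (-1)·1/9 + 1·1/6 + 2·1/9 + 4·1/6 + 4·2/9 + 4·1/9
 = (-2/9) + (-1/9) + 1/6 + 2/9 + 2/3 + 8/9 + 4/9
 = 37/18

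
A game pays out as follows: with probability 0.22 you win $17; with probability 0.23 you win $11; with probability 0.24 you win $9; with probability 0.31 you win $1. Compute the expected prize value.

E[payout] = 17·0.22 + 11·0.23 + 9·0.24 + 1·0.31
 = 3.74 + 2.53 + 2.16 + 0.31
 = 8.74

8.74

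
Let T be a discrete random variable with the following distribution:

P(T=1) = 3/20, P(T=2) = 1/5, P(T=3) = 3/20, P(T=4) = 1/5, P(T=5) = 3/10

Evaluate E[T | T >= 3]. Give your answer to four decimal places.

P(T >= 3) = 3/20 + 1/5 + 3/10 = 13/20.
E[T | T >= 3] = [3·3/20 + 4·1/5 + 5·3/10] / (13/20)
 = 11/4 / (13/20)
 = 55/13

4.2308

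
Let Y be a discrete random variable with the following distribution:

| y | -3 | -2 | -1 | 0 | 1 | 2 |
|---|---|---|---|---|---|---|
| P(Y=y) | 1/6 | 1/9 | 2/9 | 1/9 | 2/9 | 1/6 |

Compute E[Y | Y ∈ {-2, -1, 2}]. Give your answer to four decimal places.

P(Y ∈ {-2, -1, 2}) = 1/9 + 2/9 + 1/6 = 1/2.
E[Y | Y ∈ {-2, -1, 2}] = [(-2)·1/9 + (-1)·2/9 + 2·1/6] / (1/2)
 = -1/9 / (1/2)
 = -2/9

-0.2222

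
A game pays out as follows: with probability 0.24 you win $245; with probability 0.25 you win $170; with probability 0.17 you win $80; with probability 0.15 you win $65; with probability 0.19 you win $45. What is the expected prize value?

E[payout] = 245·0.24 + 170·0.25 + 80·0.17 + 65·0.15 + 45·0.19
 = 58.8 + 42.5 + 13.6 + 9.75 + 8.55
 = 133.2

133.2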